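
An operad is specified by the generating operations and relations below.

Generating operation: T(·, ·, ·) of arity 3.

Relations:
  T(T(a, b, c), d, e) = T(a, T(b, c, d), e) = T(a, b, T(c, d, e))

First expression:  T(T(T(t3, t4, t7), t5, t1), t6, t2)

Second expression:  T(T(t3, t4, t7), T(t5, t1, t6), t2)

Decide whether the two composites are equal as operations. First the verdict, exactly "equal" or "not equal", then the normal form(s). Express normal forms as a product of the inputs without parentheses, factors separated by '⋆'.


equal; the common form is t3 ⋆ t4 ⋆ t7 ⋆ t5 ⋆ t1 ⋆ t6 ⋆ t2


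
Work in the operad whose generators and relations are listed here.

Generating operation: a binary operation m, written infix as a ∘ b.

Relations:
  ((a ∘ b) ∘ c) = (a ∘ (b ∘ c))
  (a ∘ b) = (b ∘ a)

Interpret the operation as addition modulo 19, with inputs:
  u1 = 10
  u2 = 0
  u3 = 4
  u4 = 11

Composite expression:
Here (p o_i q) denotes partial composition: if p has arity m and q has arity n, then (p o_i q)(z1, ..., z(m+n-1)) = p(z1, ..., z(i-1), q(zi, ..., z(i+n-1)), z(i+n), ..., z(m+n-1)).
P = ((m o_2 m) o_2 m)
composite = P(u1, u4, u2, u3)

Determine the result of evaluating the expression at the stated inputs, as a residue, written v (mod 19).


(u4 ∘ u2) = 11
((u4 ∘ u2) ∘ u3) = 15
(u1 ∘ ((u4 ∘ u2) ∘ u3)) = 6

6 (mod 19)


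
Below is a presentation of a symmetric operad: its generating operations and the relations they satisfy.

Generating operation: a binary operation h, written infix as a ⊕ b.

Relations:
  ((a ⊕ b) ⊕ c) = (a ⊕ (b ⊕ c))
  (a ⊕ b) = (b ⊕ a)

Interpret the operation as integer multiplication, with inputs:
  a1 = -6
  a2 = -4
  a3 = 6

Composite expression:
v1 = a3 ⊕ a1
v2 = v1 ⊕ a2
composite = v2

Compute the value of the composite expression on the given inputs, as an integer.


(a3 ⊕ a1) = -36
((a3 ⊕ a1) ⊕ a2) = 144

144


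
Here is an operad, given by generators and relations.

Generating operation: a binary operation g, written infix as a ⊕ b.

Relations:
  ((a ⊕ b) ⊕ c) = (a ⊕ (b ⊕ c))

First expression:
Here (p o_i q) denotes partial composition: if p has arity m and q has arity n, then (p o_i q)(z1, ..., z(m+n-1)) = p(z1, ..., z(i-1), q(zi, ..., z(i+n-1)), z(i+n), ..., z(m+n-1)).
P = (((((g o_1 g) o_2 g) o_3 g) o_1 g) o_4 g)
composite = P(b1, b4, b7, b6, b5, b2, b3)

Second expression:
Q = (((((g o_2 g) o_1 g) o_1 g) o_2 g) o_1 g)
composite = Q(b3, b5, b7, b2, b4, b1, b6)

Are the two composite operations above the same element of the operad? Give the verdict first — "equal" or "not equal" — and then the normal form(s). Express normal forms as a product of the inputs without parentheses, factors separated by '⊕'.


The first expression, normalized: b1 ⊕ b4 ⊕ b7 ⊕ b6 ⊕ b5 ⊕ b2 ⊕ b3
The second expression, normalized: b3 ⊕ b5 ⊕ b7 ⊕ b2 ⊕ b4 ⊕ b1 ⊕ b6
Different reductions; not equal.

not equal: they reduce to b1 ⊕ b4 ⊕ b7 ⊕ b6 ⊕ b5 ⊕ b2 ⊕ b3 and b3 ⊕ b5 ⊕ b7 ⊕ b2 ⊕ b4 ⊕ b1 ⊕ b6


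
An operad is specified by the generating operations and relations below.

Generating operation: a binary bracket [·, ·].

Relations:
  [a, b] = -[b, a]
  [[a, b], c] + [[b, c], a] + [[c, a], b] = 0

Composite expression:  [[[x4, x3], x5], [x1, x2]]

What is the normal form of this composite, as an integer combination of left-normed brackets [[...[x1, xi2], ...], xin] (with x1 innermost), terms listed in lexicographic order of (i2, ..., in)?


[[[[x1, x2], x3], x4], x5] - [[[[x1, x2], x4], x3], x5] - [[[[x1, x2], x5], x3], x4] + [[[[x1, x2], x5], x4], x3]


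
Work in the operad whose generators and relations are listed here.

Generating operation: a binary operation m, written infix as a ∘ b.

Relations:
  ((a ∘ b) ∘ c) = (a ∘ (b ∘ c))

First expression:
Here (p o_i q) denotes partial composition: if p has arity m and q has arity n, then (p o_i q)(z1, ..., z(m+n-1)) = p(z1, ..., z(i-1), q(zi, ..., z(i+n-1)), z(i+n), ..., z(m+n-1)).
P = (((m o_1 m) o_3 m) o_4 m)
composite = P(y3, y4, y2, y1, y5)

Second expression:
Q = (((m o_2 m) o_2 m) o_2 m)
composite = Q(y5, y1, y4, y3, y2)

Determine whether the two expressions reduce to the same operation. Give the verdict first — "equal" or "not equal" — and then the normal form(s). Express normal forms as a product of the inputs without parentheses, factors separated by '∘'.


The first expression reduces to y3 ∘ y4 ∘ y2 ∘ y1 ∘ y5
The second expression reduces to y5 ∘ y1 ∘ y4 ∘ y3 ∘ y2
No match — not equal.

not equal — first y3 ∘ y4 ∘ y2 ∘ y1 ∘ y5, second y5 ∘ y1 ∘ y4 ∘ y3 ∘ y2


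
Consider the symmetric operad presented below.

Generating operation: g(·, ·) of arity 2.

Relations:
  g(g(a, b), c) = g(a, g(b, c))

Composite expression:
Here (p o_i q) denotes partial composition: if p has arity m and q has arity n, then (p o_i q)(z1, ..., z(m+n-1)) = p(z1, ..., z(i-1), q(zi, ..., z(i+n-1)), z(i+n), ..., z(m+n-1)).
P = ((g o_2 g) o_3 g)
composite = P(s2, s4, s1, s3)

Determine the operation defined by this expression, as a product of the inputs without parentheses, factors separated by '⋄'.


The g-tree's shape is irrelevant; the s-reading-order decides.
g(s1, s3) linearizes to s1 ⋄ s3
g(s4, g(s1, s3)) linearizes to s4 ⋄ s1 ⋄ s3
g(s2, g(s4, g(s1, s3))) linearizes to s2 ⋄ s4 ⋄ s1 ⋄ s3

s2 ⋄ s4 ⋄ s1 ⋄ s3


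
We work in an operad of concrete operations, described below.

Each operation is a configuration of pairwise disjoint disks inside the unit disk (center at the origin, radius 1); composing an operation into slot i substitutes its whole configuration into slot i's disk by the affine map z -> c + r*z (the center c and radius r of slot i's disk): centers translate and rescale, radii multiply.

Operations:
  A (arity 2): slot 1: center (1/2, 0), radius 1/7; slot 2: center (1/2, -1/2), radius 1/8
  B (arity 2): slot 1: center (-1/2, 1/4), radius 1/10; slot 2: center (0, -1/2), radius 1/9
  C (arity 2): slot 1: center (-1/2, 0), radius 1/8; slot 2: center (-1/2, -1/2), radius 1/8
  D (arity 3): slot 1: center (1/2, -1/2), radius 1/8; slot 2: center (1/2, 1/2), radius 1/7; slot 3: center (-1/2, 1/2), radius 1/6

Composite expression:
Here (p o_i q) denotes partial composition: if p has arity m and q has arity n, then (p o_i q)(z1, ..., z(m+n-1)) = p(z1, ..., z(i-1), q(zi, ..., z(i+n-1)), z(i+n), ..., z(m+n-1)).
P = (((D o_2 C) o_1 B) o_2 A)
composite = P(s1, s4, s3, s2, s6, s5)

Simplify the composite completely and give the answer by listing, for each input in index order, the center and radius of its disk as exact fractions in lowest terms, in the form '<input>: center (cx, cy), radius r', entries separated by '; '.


s1: center (7/16, -15/32), radius 1/80; s2: center (3/7, 1/2), radius 1/56; s3: center (73/144, -41/72), radius 1/576; s4: center (73/144, -9/16), radius 1/504; s5: center (-1/2, 1/2), radius 1/6; s6: center (3/7, 3/7), radius 1/56

Affine substitution under D: radii multiply and s-centers shift.
for s1, the 2-step affine chain lands on center (7/16, -15/32), radius 1/80
for s4, the 3-step affine chain lands on center (73/144, -9/16), radius 1/504
for s3, the 3-step affine chain lands on center (73/144, -41/72), radius 1/576
for s2, the 2-step affine chain lands on center (3/7, 1/2), radius 1/56
for s6, the 2-step affine chain lands on center (3/7, 3/7), radius 1/56
for s5, the 1-step affine chain lands on center (-1/2, 1/2), radius 1/6


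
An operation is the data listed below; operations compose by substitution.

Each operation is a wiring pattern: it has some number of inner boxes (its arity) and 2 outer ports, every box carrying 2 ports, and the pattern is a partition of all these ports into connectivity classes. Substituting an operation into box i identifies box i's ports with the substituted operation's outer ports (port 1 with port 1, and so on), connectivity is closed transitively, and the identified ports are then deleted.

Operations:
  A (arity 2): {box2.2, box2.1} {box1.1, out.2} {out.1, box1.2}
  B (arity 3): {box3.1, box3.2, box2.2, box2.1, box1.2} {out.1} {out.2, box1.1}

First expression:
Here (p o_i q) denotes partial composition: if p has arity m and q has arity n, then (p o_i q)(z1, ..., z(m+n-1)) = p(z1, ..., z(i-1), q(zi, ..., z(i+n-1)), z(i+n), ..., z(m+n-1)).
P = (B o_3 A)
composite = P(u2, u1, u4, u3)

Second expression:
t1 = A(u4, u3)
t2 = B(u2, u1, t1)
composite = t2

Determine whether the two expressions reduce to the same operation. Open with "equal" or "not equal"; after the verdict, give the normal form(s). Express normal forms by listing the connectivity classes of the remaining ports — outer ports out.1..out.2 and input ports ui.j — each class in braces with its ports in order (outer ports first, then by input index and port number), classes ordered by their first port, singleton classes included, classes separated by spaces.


equal — both sides give {out.1} {out.2, u2.1} {u1.1, u1.2, u2.2, u4.1, u4.2} {u3.1, u3.2}

The first expression reduces to {out.1} {out.2, u2.1} {u1.1, u1.2, u2.2, u4.1, u4.2} {u3.1, u3.2}
The second expression reduces to {out.1} {out.2, u2.1} {u1.1, u1.2, u2.2, u4.1, u4.2} {u3.1, u3.2}
Identical normal forms: equal.


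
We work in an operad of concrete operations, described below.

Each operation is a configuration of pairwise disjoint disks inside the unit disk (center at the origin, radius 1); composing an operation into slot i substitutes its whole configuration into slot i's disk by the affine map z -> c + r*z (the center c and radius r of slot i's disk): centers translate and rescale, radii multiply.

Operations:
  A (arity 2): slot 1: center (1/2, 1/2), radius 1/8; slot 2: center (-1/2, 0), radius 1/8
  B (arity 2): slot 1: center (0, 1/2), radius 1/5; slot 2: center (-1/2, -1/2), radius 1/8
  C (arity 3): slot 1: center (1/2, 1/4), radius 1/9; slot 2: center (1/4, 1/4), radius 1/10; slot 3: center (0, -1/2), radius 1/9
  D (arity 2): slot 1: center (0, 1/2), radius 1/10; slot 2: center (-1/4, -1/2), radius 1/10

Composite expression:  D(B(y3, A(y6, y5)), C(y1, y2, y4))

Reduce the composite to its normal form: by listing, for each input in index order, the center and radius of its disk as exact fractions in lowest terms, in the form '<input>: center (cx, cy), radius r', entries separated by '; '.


y1: center (-1/5, -19/40), radius 1/90; y2: center (-9/40, -19/40), radius 1/100; y3: center (0, 11/20), radius 1/50; y4: center (-1/4, -11/20), radius 1/90; y5: center (-9/160, 9/20), radius 1/640; y6: center (-7/160, 73/160), radius 1/640


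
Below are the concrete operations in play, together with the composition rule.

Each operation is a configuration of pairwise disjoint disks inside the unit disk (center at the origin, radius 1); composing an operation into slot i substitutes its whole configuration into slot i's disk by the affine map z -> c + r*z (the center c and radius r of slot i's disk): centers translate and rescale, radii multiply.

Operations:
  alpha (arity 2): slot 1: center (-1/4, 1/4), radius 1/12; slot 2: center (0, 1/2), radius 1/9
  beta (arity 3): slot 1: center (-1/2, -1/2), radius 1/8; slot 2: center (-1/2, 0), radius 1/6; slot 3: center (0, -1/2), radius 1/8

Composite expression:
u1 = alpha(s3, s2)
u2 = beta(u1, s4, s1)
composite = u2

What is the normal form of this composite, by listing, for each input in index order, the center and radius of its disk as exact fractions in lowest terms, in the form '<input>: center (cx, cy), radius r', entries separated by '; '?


s1: center (0, -1/2), radius 1/8; s2: center (-1/2, -7/16), radius 1/72; s3: center (-17/32, -15/32), radius 1/96; s4: center (-1/2, 0), radius 1/6


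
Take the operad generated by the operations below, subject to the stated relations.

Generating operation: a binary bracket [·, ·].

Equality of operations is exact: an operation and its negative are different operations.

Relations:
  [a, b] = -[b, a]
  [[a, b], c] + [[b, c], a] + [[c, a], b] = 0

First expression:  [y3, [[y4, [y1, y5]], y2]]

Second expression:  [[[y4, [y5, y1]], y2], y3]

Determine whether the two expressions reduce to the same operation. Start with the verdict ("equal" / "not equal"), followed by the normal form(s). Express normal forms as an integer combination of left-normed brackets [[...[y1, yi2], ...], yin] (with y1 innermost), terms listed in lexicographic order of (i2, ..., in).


equal; the common form is [[[[y1, y5], y4], y2], y3]


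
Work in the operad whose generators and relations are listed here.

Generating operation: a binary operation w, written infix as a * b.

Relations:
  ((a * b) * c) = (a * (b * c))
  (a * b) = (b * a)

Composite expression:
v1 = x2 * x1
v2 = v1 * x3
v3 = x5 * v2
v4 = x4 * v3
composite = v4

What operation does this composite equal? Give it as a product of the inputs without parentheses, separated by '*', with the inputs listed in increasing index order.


Reordering under w is free, so list the x-inputs canonically.
(x2 * x1) flattens to x2 * x1
((x2 * x1) * x3) flattens to x2 * x1 * x3
(x5 * ((x2 * x1) * x3)) flattens to x5 * x2 * x1 * x3
(x4 * (x5 * ((x2 * x1) * x3))) flattens to x4 * x5 * x2 * x1 * x3
the factors in increasing index order: x1 * x2 * x3 * x4 * x5

x1 * x2 * x3 * x4 * x5


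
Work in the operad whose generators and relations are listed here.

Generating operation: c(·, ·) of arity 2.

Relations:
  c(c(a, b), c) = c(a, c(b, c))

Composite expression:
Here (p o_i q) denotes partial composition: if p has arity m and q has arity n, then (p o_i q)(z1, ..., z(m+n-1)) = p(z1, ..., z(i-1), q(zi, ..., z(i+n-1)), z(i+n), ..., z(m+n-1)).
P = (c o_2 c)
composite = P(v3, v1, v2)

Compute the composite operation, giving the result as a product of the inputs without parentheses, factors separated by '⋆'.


Under associativity of c, the answer is the v's in reading order.
c(v1, v2) linearizes to v1 ⋆ v2
c(v3, c(v1, v2)) linearizes to v3 ⋆ v1 ⋆ v2

v3 ⋆ v1 ⋆ v2


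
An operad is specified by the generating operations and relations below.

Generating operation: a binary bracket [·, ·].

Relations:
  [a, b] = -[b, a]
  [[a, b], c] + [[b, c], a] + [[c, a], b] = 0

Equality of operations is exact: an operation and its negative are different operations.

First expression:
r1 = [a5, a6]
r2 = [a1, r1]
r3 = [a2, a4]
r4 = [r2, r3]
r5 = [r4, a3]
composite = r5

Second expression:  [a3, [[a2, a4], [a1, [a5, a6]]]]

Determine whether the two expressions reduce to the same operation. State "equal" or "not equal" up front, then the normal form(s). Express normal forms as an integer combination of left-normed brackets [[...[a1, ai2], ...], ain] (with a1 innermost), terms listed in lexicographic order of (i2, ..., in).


equal; both compose to [[[[[a1, a5], a6], a2], a4], a3] - [[[[[a1, a5], a6], a4], a2], a3] - [[[[[a1, a6], a5], a2], a4], a3] + [[[[[a1, a6], a5], a4], a2], a3]


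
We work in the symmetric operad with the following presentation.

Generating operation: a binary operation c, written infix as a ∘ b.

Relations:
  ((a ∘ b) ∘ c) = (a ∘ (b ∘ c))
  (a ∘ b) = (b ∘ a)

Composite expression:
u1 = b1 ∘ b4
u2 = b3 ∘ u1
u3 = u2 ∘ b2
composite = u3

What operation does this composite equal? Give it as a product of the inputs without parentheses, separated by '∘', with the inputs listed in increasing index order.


b1 ∘ b2 ∘ b3 ∘ b4

Key point: c commutes, so take the b-inputs in any fixed order.
(b1 ∘ b4) spells out as b1 ∘ b4
(b3 ∘ (b1 ∘ b4)) spells out as b3 ∘ b1 ∘ b4
((b3 ∘ (b1 ∘ b4)) ∘ b2) spells out as b3 ∘ b1 ∘ b4 ∘ b2
reordering the factors by index: b1 ∘ b2 ∘ b3 ∘ b4


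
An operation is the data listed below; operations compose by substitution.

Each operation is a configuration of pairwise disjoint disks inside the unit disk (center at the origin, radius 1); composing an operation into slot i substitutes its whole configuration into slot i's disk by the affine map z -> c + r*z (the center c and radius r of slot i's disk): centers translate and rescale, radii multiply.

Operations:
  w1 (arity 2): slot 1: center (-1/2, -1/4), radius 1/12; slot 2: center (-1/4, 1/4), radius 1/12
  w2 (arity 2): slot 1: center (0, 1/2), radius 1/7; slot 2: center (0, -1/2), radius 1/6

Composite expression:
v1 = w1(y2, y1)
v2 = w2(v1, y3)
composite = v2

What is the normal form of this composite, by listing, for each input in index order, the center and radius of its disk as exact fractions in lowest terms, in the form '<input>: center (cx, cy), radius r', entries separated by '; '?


y1: center (-1/28, 15/28), radius 1/84; y2: center (-1/14, 13/28), radius 1/84; y3: center (0, -1/2), radius 1/6

Only the slot chain above each y matters under w2; compose those maps.
input y2: composing its 2 substitution steps yields center (-1/14, 13/28), radius 1/84
input y1: composing its 2 substitution steps yields center (-1/28, 15/28), radius 1/84
input y3: composing its 1 substitution step yields center (0, -1/2), radius 1/6


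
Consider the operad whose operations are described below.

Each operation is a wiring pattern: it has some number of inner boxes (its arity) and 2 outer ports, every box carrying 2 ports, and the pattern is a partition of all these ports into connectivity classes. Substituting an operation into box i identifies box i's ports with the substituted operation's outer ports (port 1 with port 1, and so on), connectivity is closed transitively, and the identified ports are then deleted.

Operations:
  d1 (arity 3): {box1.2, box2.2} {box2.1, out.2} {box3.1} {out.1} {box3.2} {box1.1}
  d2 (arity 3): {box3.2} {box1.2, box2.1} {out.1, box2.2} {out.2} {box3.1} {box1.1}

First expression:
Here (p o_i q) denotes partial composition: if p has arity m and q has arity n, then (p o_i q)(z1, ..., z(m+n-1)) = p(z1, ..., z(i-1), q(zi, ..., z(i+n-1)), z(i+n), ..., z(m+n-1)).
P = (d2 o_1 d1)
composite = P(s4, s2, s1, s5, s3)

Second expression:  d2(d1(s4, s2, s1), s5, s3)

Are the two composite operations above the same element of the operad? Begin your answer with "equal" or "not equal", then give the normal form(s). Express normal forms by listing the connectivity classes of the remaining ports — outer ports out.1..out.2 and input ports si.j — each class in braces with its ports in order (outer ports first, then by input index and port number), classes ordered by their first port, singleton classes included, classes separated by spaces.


equal — both sides give {out.1, s5.2} {out.2} {s1.1} {s1.2} {s2.1, s5.1} {s2.2, s4.2} {s3.1} {s3.2} {s4.1}

In normal form, the first expression is {out.1, s5.2} {out.2} {s1.1} {s1.2} {s2.1, s5.1} {s2.2, s4.2} {s3.1} {s3.2} {s4.1}
In normal form, the second expression is {out.1, s5.2} {out.2} {s1.1} {s1.2} {s2.1, s5.1} {s2.2, s4.2} {s3.1} {s3.2} {s4.1}
One common form — equal.


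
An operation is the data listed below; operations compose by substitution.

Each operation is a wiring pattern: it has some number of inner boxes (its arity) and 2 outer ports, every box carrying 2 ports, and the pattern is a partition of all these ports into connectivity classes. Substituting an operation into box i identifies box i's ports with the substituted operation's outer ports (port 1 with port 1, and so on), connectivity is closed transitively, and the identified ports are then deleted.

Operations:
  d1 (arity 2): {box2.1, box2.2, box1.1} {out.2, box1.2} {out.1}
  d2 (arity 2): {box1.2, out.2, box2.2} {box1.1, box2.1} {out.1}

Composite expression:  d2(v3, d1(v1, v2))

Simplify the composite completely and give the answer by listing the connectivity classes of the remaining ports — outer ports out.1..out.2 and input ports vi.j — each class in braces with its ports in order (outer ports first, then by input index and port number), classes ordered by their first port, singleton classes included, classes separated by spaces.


Reachability decides: close wires over d2-identified ports.
d1 over (v1, v2) gives {out.1} {out.2, v1.2} {v1.1, v2.1, v2.2}, out.j being that stage's outer ports
d2 over (v3, v1, v2) gives {out.1} {out.2, v1.2, v3.2} {v1.1, v2.1, v2.2} {v3.1}, out.j being that stage's outer ports

{out.1} {out.2, v1.2, v3.2} {v1.1, v2.1, v2.2} {v3.1}


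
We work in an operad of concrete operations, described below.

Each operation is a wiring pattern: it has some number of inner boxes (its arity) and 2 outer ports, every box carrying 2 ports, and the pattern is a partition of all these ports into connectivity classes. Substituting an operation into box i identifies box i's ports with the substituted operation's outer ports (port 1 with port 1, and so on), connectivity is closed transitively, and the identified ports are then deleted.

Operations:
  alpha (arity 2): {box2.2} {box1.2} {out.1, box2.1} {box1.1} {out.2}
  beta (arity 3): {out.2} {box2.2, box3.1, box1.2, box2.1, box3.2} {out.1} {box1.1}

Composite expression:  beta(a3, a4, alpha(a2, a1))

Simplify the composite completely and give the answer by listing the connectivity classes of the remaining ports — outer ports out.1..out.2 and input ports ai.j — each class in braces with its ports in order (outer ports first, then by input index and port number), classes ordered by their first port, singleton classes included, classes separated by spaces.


{out.1} {out.2} {a1.1, a3.2, a4.1, a4.2} {a1.2} {a2.1} {a2.2} {a3.1}

Treat the ports identified at beta as solder joints: merge, then drop.
the subtree at alpha composes to {out.1, a1.1} {out.2} {a1.2} {a2.1} {a2.2} on (a2, a1); out.j = own outer ports
the subtree at beta composes to {out.1} {out.2} {a1.1, a3.2, a4.1, a4.2} {a1.2} {a2.1} {a2.2} {a3.1} on (a3, a4, a2, a1); out.j = own outer ports


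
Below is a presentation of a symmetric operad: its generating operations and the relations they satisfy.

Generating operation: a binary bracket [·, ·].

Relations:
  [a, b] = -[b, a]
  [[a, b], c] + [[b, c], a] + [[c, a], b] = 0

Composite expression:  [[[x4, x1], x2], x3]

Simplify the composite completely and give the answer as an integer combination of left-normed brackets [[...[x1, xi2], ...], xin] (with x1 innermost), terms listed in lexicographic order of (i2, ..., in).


Skip Jacobi rewriting: expand, keep x1-initial words, read off terms.
Composite bracket: [[[x4, x1], x2], x3]
Under [a, b] = ab - ba we get 8 signed associative words (2^3 = 8).
Keep just the words that open with x1:
  word x1x4x2x3 has sign -1, contributing -[[[x1, x4], x2], x3]

-[[[x1, x4], x2], x3]


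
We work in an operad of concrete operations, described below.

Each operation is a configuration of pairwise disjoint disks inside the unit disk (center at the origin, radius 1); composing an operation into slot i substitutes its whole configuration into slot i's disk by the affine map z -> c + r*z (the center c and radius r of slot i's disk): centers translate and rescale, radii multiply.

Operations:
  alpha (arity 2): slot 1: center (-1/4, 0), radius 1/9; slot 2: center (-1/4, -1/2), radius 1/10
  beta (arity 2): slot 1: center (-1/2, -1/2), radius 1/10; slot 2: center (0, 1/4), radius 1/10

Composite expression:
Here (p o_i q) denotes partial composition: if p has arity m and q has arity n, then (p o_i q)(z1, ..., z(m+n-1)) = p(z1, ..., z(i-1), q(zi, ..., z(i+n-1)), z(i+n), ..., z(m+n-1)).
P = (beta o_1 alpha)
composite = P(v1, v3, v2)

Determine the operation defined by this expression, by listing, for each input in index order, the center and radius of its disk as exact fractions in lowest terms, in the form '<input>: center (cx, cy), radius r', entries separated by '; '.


Nesting under beta composes maps z -> c + r*z down each v-path.
v1: after 2 affine steps, its disk has center (-21/40, -1/2), radius 1/90
v3: after 2 affine steps, its disk has center (-21/40, -11/20), radius 1/100
v2: after 1 affine step, its disk has center (0, 1/4), radius 1/10

v1: center (-21/40, -1/2), radius 1/90; v2: center (0, 1/4), radius 1/10; v3: center (-21/40, -11/20), radius 1/100


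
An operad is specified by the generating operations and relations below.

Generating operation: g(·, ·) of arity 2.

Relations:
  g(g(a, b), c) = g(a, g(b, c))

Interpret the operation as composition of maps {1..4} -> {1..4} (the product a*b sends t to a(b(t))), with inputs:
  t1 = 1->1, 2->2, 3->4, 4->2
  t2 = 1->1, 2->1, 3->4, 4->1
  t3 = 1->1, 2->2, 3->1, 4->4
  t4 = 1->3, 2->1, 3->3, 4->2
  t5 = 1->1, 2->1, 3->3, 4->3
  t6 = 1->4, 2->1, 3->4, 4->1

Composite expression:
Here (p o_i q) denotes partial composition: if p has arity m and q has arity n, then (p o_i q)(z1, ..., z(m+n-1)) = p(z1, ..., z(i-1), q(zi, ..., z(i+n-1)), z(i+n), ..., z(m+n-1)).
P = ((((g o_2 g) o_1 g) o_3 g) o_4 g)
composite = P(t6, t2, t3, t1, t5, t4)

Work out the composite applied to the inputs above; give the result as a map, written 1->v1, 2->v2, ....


g(t6, t2) = 1->4, 2->4, 3->1, 4->4
g(t1, t5) = 1->1, 2->1, 3->4, 4->4
g(t3, g(t1, t5)) = 1->1, 2->1, 3->4, 4->4
g(g(t3, g(t1, t5)), t4) = 1->4, 2->1, 3->4, 4->1
g(g(t6, t2), g(g(t3, g(t1, t5)), t4)) = 1->4, 2->4, 3->4, 4->4

1->4, 2->4, 3->4, 4->4


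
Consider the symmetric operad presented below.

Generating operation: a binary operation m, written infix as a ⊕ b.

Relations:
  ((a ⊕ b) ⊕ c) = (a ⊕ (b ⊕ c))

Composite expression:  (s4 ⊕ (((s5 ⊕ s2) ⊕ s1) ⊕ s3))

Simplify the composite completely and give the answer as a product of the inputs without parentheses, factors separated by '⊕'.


s4 ⊕ s5 ⊕ s2 ⊕ s1 ⊕ s3

Key point: m is associative — brackets drop, the s-order remains.
(s5 ⊕ s2) unparenthesizes to s5 ⊕ s2
((s5 ⊕ s2) ⊕ s1) unparenthesizes to s5 ⊕ s2 ⊕ s1
(((s5 ⊕ s2) ⊕ s1) ⊕ s3) unparenthesizes to s5 ⊕ s2 ⊕ s1 ⊕ s3
(s4 ⊕ (((s5 ⊕ s2) ⊕ s1) ⊕ s3)) unparenthesizes to s4 ⊕ s5 ⊕ s2 ⊕ s1 ⊕ s3


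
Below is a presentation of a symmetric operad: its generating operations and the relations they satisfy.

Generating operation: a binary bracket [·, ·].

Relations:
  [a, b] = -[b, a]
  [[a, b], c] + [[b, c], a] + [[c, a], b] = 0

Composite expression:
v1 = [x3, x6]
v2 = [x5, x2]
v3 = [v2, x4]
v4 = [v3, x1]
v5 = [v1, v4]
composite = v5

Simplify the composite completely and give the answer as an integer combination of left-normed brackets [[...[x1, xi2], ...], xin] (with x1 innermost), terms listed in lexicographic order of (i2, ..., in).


In the tensor algebra, words opening x1 carry the x1-anchored form.
Composite bracket: [[x3, x6], [[[x5, x2], x4], x1]]
Each bracket splits as ab - ba, giving 32 signed words (2^5 = 32).
Only words starting with x1 matter:
  x1x2x5x4x3x6 (sign -1) contributes -[[[[[x1, x2], x5], x4], x3], x6]
  x1x2x5x4x6x3 (sign +1) contributes +[[[[[x1, x2], x5], x4], x6], x3]
  x1x4x2x5x3x6 (sign +1) contributes +[[[[[x1, x4], x2], x5], x3], x6]
  x1x4x2x5x6x3 (sign -1) contributes -[[[[[x1, x4], x2], x5], x6], x3]
  x1x4x5x2x3x6 (sign -1) contributes -[[[[[x1, x4], x5], x2], x3], x6]
  x1x4x5x2x6x3 (sign +1) contributes +[[[[[x1, x4], x5], x2], x6], x3]
  x1x5x2x4x3x6 (sign +1) contributes +[[[[[x1, x5], x2], x4], x3], x6]
  x1x5x2x4x6x3 (sign -1) contributes -[[[[[x1, x5], x2], x4], x6], x3]

-[[[[[x1, x2], x5], x4], x3], x6] + [[[[[x1, x2], x5], x4], x6], x3] + [[[[[x1, x4], x2], x5], x3], x6] - [[[[[x1, x4], x2], x5], x6], x3] - [[[[[x1, x4], x5], x2], x3], x6] + [[[[[x1, x4], x5], x2], x6], x3] + [[[[[x1, x5], x2], x4], x3], x6] - [[[[[x1, x5], x2], x4], x6], x3]


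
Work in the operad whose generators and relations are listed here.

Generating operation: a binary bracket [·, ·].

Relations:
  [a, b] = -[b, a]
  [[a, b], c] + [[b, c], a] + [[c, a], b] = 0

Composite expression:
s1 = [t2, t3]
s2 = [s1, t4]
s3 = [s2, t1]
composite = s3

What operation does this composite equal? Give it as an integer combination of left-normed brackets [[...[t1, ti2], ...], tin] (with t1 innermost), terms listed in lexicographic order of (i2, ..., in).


-[[[t1, t2], t3], t4] + [[[t1, t3], t2], t4] + [[[t1, t4], t2], t3] - [[[t1, t4], t3], t2]

A multilinear Lie element is pinned by t1-initial words (t1 innermost).
Composite bracket: [[[t2, t3], t4], t1]
Expanding via [a, b] = ab - ba: 8 signed words (2^3 = 8).
Coefficients come from the t1-initial words:
  t1t2t3t4 (sign -1) contributes -[[[t1, t2], t3], t4]
  t1t3t2t4 (sign +1) contributes +[[[t1, t3], t2], t4]
  t1t4t2t3 (sign +1) contributes +[[[t1, t4], t2], t3]
  t1t4t3t2 (sign -1) contributes -[[[t1, t4], t3], t2]


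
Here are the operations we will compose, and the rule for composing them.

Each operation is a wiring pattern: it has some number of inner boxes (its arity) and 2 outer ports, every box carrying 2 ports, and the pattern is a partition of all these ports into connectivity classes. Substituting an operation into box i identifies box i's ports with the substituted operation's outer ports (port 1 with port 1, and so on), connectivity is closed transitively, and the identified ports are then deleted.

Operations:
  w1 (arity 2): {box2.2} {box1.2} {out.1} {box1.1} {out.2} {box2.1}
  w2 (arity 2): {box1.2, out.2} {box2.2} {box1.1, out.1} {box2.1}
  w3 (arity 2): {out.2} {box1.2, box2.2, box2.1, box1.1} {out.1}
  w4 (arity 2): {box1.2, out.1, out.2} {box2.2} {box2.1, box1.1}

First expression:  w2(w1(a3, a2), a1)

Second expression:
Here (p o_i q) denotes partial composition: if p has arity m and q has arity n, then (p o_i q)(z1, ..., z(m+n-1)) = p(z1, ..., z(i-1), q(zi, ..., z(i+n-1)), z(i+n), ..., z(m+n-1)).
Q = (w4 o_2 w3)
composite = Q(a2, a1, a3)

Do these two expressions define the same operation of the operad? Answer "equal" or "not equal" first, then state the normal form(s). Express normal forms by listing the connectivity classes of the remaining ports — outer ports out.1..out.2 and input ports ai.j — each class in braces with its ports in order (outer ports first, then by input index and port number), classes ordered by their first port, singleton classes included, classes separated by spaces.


not equal; first: {out.1} {out.2} {a1.1} {a1.2} {a2.1} {a2.2} {a3.1} {a3.2}; second: {out.1, out.2, a2.2} {a1.1, a1.2, a3.1, a3.2} {a2.1}

The first expression, normalized: {out.1} {out.2} {a1.1} {a1.2} {a2.1} {a2.2} {a3.1} {a3.2}
The second expression, normalized: {out.1, out.2, a2.2} {a1.1, a1.2, a3.1, a3.2} {a2.1}
No match — not equal.


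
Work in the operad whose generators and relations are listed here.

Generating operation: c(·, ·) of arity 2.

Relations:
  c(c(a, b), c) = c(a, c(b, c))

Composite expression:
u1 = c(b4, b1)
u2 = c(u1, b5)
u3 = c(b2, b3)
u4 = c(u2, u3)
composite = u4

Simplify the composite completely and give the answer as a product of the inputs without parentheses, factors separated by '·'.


b4 · b1 · b5 · b2 · b3

Key point: c is associative — brackets drop, the b-order remains.
c(b4, b1) unparenthesizes to b4 · b1
c(c(b4, b1), b5) unparenthesizes to b4 · b1 · b5
c(b2, b3) unparenthesizes to b2 · b3
c(c(c(b4, b1), b5), c(b2, b3)) unparenthesizes to b4 · b1 · b5 · b2 · b3


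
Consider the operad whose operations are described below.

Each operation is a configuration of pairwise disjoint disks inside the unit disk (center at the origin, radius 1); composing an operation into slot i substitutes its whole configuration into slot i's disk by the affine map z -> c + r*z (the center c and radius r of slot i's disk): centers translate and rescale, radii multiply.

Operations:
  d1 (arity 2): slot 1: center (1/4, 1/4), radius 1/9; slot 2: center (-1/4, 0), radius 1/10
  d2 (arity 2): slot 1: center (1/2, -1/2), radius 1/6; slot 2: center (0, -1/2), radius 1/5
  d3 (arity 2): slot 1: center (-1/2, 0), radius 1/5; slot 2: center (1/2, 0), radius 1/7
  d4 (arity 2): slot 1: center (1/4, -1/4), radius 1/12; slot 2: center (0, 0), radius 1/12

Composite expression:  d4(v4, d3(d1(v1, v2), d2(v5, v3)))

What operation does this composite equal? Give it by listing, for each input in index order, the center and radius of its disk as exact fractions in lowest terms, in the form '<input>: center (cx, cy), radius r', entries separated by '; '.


v1: center (-3/80, 1/240), radius 1/540; v2: center (-11/240, 0), radius 1/600; v3: center (1/24, -1/168), radius 1/420; v4: center (1/4, -1/4), radius 1/12; v5: center (1/21, -1/168), radius 1/504

Only the slot chain above each v matters under d4; compose those maps.
v4: after 1 affine step, its disk has center (1/4, -1/4), radius 1/12
v1: after 3 affine steps, its disk has center (-3/80, 1/240), radius 1/540
v2: after 3 affine steps, its disk has center (-11/240, 0), radius 1/600
v5: after 3 affine steps, its disk has center (1/21, -1/168), radius 1/504
v3: after 3 affine steps, its disk has center (1/24, -1/168), radius 1/420


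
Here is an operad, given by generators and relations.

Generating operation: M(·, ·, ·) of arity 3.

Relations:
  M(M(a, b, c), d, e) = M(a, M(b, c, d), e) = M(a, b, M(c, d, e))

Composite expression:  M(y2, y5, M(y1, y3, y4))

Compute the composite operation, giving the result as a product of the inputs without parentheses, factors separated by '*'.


Under associativity of M, the answer is the y's in reading order.
M(y1, y3, y4) unparenthesizes to y1 * y3 * y4
M(y2, y5, M(y1, y3, y4)) unparenthesizes to y2 * y5 * y1 * y3 * y4

y2 * y5 * y1 * y3 * y4


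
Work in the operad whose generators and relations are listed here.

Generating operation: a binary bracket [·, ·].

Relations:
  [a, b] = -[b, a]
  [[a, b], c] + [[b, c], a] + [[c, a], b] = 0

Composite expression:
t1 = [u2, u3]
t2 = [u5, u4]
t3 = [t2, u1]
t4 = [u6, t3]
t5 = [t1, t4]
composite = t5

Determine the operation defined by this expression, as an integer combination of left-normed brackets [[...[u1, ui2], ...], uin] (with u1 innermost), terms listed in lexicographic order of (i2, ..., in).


[[[[[u1, u4], u5], u6], u2], u3] - [[[[[u1, u4], u5], u6], u3], u2] - [[[[[u1, u5], u4], u6], u2], u3] + [[[[[u1, u5], u4], u6], u3], u2]

A multilinear Lie element is pinned by u1-initial words (u1 innermost).
Composite bracket: [[u2, u3], [u6, [[u5, u4], u1]]]
Applying ab - ba throughout gives 32 signed words (2^5 = 32).
Coefficients come from the u1-initial words:
  u1u4u5u6u2u3 appears with sign +1, giving the term +[[[[[u1, u4], u5], u6], u2], u3]
  u1u4u5u6u3u2 appears with sign -1, giving the term -[[[[[u1, u4], u5], u6], u3], u2]
  u1u5u4u6u2u3 appears with sign -1, giving the term -[[[[[u1, u5], u4], u6], u2], u3]
  u1u5u4u6u3u2 appears with sign +1, giving the term +[[[[[u1, u5], u4], u6], u3], u2]


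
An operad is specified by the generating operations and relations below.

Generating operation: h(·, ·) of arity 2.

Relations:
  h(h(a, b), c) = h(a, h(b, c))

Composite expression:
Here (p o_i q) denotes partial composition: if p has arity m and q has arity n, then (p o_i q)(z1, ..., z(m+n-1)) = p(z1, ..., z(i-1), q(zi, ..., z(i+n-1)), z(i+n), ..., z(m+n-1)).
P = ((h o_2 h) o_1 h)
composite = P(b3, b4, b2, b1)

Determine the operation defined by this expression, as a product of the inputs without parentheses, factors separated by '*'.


b3 * b4 * b2 * b1

Under associativity of h, the answer is the b's in reading order.
h(b3, b4) reduces to b3 * b4
h(b2, b1) reduces to b2 * b1
h(h(b3, b4), h(b2, b1)) reduces to b3 * b4 * b2 * b1


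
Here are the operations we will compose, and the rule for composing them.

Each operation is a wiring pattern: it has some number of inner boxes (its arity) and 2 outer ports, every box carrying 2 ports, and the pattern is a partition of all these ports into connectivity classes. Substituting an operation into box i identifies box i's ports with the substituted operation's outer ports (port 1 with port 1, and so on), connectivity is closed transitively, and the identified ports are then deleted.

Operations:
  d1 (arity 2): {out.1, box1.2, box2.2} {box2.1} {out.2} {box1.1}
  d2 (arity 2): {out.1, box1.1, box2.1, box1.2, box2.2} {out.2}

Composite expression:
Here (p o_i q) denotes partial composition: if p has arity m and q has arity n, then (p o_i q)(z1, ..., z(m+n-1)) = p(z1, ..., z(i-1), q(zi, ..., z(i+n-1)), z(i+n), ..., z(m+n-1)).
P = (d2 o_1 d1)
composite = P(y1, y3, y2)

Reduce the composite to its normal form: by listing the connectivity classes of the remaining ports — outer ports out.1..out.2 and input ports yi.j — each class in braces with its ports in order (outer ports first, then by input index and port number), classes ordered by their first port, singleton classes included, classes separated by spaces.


{out.1, y1.2, y2.1, y2.2, y3.2} {out.2} {y1.1} {y3.1}

After gluing at d2, chains via deleted ports link the y-ports.
the subtree at d1 composes to {out.1, y1.2, y3.2} {out.2} {y1.1} {y3.1} on (y1, y3); out.j = own outer ports
the subtree at d2 composes to {out.1, y1.2, y2.1, y2.2, y3.2} {out.2} {y1.1} {y3.1} on (y1, y3, y2); out.j = own outer ports


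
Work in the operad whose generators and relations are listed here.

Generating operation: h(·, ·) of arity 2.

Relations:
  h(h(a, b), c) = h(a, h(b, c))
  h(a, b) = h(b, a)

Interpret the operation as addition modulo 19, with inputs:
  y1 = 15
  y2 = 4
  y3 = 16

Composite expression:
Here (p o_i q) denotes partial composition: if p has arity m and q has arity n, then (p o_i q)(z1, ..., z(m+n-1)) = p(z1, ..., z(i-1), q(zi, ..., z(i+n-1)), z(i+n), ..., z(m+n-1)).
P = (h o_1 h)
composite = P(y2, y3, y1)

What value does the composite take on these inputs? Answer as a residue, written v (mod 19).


h(y2, y3) = 1
h(h(y2, y3), y1) = 16

16 (mod 19)


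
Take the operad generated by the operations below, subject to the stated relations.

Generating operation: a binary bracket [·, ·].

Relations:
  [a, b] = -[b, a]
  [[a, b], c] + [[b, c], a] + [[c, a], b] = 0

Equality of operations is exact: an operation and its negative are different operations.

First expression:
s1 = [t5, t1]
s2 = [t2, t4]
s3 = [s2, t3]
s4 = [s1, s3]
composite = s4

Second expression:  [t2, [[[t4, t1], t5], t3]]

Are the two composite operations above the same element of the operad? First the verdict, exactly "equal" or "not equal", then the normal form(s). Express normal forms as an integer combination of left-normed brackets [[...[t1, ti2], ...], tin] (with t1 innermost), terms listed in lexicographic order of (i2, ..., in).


The first composite normalizes to -[[[[t1, t5], t2], t4], t3] + [[[[t1, t5], t3], t2], t4] - [[[[t1, t5], t3], t4], t2] + [[[[t1, t5], t4], t2], t3]
The second composite normalizes to [[[[t1, t4], t5], t3], t2]
The forms do not match — not equal.

not equal; first: -[[[[t1, t5], t2], t4], t3] + [[[[t1, t5], t3], t2], t4] - [[[[t1, t5], t3], t4], t2] + [[[[t1, t5], t4], t2], t3]; second: [[[[t1, t4], t5], t3], t2]


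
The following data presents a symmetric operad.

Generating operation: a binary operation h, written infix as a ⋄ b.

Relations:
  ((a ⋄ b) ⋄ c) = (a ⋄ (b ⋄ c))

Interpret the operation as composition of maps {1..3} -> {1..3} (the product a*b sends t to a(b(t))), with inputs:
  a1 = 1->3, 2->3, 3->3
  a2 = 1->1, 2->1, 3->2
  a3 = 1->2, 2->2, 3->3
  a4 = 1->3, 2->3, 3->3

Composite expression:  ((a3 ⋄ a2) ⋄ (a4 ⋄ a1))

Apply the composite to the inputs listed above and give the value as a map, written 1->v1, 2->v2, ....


1->2, 2->2, 3->2

(a3 ⋄ a2) = 1->2, 2->2, 3->2
(a4 ⋄ a1) = 1->3, 2->3, 3->3
((a3 ⋄ a2) ⋄ (a4 ⋄ a1)) = 1->2, 2->2, 3->2


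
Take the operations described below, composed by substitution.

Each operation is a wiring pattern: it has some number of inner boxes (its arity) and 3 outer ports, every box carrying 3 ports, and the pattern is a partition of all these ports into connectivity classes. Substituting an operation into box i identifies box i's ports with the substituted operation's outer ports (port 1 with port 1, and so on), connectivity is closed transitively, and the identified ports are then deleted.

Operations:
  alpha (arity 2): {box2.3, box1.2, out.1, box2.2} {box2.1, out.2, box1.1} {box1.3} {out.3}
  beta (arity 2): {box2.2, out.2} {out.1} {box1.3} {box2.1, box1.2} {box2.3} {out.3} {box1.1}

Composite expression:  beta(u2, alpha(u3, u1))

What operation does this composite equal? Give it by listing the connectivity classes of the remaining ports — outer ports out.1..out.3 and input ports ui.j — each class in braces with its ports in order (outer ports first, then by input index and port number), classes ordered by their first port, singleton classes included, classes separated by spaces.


After gluing at beta, chains via deleted ports link the u-ports.
after alpha, the pattern on (u3, u1) reads {out.1, u1.2, u1.3, u3.2} {out.2, u1.1, u3.1} {out.3} {u3.3} (out.j = its outer ports)
after beta, the pattern on (u2, u3, u1) reads {out.1} {out.2, u1.1, u3.1} {out.3} {u1.2, u1.3, u2.2, u3.2} {u2.1} {u2.3} {u3.3} (out.j = its outer ports)

{out.1} {out.2, u1.1, u3.1} {out.3} {u1.2, u1.3, u2.2, u3.2} {u2.1} {u2.3} {u3.3}
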